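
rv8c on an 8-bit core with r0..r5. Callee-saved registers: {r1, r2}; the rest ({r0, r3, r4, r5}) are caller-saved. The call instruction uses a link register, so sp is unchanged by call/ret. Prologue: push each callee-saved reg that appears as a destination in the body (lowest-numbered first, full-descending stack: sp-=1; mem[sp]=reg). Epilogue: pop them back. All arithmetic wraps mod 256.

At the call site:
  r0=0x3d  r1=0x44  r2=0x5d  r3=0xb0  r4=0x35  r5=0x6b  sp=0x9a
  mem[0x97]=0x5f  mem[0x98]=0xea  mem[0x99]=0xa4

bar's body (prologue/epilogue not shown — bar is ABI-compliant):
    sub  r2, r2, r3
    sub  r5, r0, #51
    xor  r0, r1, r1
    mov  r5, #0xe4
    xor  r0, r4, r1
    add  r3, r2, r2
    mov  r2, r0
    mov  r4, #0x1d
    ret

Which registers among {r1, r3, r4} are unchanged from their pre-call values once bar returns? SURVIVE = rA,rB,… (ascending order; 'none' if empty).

SURVIVE = r1

prologue: push r2 -> mem[0x99]=0x5d, sp=0x99
body[0] sub  r2, r2, r3 -> r2=0xad
body[1] sub  r5, r0, #51 -> r5=0x0a
body[2] xor  r0, r1, r1 -> r0=0x00
body[3] mov  r5, #0xe4 -> r5=0xe4
body[4] xor  r0, r4, r1 -> r0=0x71
body[5] add  r3, r2, r2 -> r3=0x5a
body[6] mov  r2, r0 -> r2=0x71
body[7] mov  r4, #0x1d -> r4=0x1d
epilogue: pop r2=0x5d, sp=0x9a
r1: callee-saved, written=False
r3: caller-saved, written=True
r4: caller-saved, written=True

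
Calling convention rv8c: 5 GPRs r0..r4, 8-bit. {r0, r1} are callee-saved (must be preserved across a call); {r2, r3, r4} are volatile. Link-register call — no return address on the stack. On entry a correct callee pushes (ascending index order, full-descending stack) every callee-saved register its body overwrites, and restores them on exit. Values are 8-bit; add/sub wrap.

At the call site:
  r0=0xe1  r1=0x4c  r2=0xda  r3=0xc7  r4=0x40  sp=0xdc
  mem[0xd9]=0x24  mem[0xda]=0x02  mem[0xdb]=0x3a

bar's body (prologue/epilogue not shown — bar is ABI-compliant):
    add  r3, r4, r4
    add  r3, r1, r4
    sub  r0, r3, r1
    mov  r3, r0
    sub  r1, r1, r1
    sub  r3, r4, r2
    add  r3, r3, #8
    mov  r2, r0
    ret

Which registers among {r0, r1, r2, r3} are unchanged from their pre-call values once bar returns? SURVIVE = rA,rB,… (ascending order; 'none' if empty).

prologue: push r0 → mem[0xdb]=0xe1, sp=0xdb
prologue: push r1 → mem[0xda]=0x4c, sp=0xda
body[0] add  r3, r4, r4 → r3=0x80
body[1] add  r3, r1, r4 → r3=0x8c
body[2] sub  r0, r3, r1 → r0=0x40
body[3] mov  r3, r0 → r3=0x40
body[4] sub  r1, r1, r1 → r1=0x00
body[5] sub  r3, r4, r2 → r3=0x66
body[6] add  r3, r3, #8 → r3=0x6e
body[7] mov  r2, r0 → r2=0x40
epilogue: pop r1=0x4c, sp=0xdb
epilogue: pop r0=0xe1, sp=0xdc
r0: callee-saved, written=True
r1: callee-saved, written=True
r2: caller-saved, written=True
r3: caller-saved, written=True

SURVIVE = r0,r1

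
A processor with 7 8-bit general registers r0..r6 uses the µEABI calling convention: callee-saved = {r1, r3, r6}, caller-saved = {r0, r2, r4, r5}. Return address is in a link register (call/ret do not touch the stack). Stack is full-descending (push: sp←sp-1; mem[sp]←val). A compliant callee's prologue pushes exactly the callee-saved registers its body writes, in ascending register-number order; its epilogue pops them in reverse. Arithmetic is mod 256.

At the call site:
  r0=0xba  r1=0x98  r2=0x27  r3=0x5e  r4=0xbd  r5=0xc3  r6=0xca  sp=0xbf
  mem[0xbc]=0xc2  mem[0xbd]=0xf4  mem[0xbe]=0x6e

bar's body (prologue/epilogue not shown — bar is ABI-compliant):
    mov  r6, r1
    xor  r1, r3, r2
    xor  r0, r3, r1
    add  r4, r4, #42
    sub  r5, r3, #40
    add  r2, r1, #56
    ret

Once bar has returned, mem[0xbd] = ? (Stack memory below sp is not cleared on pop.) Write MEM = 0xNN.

prologue: push r1 → mem[0xbe]=0x98, sp=0xbe
prologue: push r6 → mem[0xbd]=0xca, sp=0xbd
body[0] mov  r6, r1 → r6=0x98
body[1] xor  r1, r3, r2 → r1=0x79
body[2] xor  r0, r3, r1 → r0=0x27
body[3] add  r4, r4, #42 → r4=0xe7
body[4] sub  r5, r3, #40 → r5=0x36
body[5] add  r2, r1, #56 → r2=0xb1
epilogue: pop r6=0xca, sp=0xbe
epilogue: pop r1=0x98, sp=0xbf
prologue pushed ['r1', 'r6'] at ['0xbe', '0xbd']

MEM = 0xca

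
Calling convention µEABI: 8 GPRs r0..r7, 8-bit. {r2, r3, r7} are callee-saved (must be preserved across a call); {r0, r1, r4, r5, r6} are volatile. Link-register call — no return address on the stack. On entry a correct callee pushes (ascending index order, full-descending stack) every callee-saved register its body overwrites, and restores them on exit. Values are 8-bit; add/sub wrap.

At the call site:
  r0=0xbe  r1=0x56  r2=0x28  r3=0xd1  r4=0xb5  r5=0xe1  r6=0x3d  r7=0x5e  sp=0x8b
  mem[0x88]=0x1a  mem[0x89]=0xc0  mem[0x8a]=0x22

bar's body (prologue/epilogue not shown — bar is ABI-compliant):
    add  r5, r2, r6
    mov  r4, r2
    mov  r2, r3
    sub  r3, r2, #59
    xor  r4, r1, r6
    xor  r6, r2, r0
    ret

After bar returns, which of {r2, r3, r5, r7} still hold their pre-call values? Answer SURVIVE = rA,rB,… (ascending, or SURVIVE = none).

prologue: push r2 -> mem[0x8a]=0x28, sp=0x8a
prologue: push r3 -> mem[0x89]=0xd1, sp=0x89
body[0] add  r5, r2, r6 -> r5=0x65
body[1] mov  r4, r2 -> r4=0x28
body[2] mov  r2, r3 -> r2=0xd1
body[3] sub  r3, r2, #59 -> r3=0x96
body[4] xor  r4, r1, r6 -> r4=0x6b
body[5] xor  r6, r2, r0 -> r6=0x6f
epilogue: pop r3=0xd1, sp=0x8a
epilogue: pop r2=0x28, sp=0x8b
r2: callee-saved, written=True
r3: callee-saved, written=True
r5: caller-saved, written=True
r7: callee-saved, written=False

SURVIVE = r2,r3,r7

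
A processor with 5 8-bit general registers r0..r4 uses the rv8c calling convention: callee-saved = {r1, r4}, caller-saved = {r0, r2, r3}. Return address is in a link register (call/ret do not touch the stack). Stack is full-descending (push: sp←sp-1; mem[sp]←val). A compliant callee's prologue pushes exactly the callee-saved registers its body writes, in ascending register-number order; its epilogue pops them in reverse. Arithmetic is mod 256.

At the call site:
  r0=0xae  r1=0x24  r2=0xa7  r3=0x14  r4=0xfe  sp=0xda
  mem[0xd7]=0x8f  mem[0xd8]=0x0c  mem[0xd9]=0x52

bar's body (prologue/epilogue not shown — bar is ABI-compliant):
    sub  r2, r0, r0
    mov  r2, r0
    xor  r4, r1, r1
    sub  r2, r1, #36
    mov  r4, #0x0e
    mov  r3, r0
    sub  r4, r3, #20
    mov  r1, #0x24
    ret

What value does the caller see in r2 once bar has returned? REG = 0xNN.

prologue: push r1 → mem[0xd9]=0x24, sp=0xd9
prologue: push r4 → mem[0xd8]=0xfe, sp=0xd8
body[0] sub  r2, r0, r0 → r2=0x00
body[1] mov  r2, r0 → r2=0xae
body[2] xor  r4, r1, r1 → r4=0x00
body[3] sub  r2, r1, #36 → r2=0x00
body[4] mov  r4, #0x0e → r4=0x0e
body[5] mov  r3, r0 → r3=0xae
body[6] sub  r4, r3, #20 → r4=0x9a
body[7] mov  r1, #0x24 → r1=0x24
epilogue: pop r4=0xfe, sp=0xd9
epilogue: pop r1=0x24, sp=0xda
r2 is caller-saved → body value

REG = 0x00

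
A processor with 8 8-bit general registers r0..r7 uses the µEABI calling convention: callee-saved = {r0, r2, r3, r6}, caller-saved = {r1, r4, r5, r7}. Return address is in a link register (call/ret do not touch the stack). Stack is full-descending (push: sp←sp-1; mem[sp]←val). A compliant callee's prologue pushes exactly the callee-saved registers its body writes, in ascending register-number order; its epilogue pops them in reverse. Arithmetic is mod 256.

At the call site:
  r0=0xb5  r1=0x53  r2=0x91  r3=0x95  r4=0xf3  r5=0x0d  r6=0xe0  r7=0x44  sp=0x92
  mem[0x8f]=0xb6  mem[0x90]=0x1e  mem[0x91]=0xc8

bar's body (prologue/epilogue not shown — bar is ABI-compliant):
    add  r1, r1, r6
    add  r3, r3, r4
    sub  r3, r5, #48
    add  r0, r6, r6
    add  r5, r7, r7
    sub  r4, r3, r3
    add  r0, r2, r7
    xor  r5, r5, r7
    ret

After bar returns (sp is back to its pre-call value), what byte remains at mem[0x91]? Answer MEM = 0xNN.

prologue: push r0 → mem[0x91]=0xb5, sp=0x91
prologue: push r3 → mem[0x90]=0x95, sp=0x90
body[0] add  r1, r1, r6 → r1=0x33
body[1] add  r3, r3, r4 → r3=0x88
body[2] sub  r3, r5, #48 → r3=0xdd
body[3] add  r0, r6, r6 → r0=0xc0
body[4] add  r5, r7, r7 → r5=0x88
body[5] sub  r4, r3, r3 → r4=0x00
body[6] add  r0, r2, r7 → r0=0xd5
body[7] xor  r5, r5, r7 → r5=0xcc
epilogue: pop r3=0x95, sp=0x91
epilogue: pop r0=0xb5, sp=0x92
prologue pushed ['r0', 'r3'] at ['0x91', '0x90']

MEM = 0xb5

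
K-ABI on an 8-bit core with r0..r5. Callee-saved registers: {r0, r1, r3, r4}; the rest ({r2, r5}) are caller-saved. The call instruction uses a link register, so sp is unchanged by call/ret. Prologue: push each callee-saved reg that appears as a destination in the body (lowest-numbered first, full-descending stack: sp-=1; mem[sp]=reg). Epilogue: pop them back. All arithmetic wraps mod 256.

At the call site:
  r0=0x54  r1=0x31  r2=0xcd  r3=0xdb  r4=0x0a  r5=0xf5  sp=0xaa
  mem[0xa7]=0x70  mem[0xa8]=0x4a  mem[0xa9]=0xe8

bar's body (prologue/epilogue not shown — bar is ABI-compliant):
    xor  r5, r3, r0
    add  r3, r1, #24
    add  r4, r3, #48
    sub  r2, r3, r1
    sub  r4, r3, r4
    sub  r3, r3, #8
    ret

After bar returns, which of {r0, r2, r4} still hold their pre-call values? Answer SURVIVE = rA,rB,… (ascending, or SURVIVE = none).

SURVIVE = r0,r4

prologue: push r3 → mem[0xa9]=0xdb, sp=0xa9
prologue: push r4 → mem[0xa8]=0x0a, sp=0xa8
body[0] xor  r5, r3, r0 → r5=0x8f
body[1] add  r3, r1, #24 → r3=0x49
body[2] add  r4, r3, #48 → r4=0x79
body[3] sub  r2, r3, r1 → r2=0x18
body[4] sub  r4, r3, r4 → r4=0xd0
body[5] sub  r3, r3, #8 → r3=0x41
epilogue: pop r4=0x0a, sp=0xa9
epilogue: pop r3=0xdb, sp=0xaa
r0: callee-saved, written=False
r2: caller-saved, written=True
r4: callee-saved, written=True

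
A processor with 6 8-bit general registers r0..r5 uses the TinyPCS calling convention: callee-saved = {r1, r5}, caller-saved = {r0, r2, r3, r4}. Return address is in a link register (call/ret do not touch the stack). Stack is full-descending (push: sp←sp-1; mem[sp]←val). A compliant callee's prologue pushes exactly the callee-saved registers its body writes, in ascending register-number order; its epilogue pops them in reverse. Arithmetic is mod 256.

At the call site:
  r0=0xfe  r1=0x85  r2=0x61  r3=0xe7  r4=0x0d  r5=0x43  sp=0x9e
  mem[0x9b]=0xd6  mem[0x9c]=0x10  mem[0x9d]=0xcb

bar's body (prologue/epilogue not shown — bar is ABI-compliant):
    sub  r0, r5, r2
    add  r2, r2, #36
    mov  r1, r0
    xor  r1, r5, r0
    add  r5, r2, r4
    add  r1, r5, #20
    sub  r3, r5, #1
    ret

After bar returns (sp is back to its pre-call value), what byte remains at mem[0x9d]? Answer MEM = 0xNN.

MEM = 0x85

prologue: push r1 → mem[0x9d]=0x85, sp=0x9d
prologue: push r5 → mem[0x9c]=0x43, sp=0x9c
body[0] sub  r0, r5, r2 → r0=0xe2
body[1] add  r2, r2, #36 → r2=0x85
body[2] mov  r1, r0 → r1=0xe2
body[3] xor  r1, r5, r0 → r1=0xa1
body[4] add  r5, r2, r4 → r5=0x92
body[5] add  r1, r5, #20 → r1=0xa6
body[6] sub  r3, r5, #1 → r3=0x91
epilogue: pop r5=0x43, sp=0x9d
epilogue: pop r1=0x85, sp=0x9e
prologue pushed ['r1', 'r5'] at ['0x9d', '0x9c']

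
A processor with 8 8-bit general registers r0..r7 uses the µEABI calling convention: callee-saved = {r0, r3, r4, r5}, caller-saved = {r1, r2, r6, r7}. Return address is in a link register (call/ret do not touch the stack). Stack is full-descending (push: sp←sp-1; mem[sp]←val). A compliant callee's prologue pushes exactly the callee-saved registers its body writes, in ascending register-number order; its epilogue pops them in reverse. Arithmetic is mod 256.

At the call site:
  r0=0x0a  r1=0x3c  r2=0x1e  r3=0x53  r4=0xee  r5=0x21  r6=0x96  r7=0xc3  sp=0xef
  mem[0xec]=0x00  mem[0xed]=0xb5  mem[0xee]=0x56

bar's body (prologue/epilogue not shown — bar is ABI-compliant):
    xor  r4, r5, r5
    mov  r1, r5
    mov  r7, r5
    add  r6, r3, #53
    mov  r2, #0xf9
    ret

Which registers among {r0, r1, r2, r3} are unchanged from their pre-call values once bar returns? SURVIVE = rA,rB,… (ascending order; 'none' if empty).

prologue: push r4 → mem[0xee]=0xee, sp=0xee
body[0] xor  r4, r5, r5 → r4=0x00
body[1] mov  r1, r5 → r1=0x21
body[2] mov  r7, r5 → r7=0x21
body[3] add  r6, r3, #53 → r6=0x88
body[4] mov  r2, #0xf9 → r2=0xf9
epilogue: pop r4=0xee, sp=0xef
r0: callee-saved, written=False
r1: caller-saved, written=True
r2: caller-saved, written=True
r3: callee-saved, written=False

SURVIVE = r0,r3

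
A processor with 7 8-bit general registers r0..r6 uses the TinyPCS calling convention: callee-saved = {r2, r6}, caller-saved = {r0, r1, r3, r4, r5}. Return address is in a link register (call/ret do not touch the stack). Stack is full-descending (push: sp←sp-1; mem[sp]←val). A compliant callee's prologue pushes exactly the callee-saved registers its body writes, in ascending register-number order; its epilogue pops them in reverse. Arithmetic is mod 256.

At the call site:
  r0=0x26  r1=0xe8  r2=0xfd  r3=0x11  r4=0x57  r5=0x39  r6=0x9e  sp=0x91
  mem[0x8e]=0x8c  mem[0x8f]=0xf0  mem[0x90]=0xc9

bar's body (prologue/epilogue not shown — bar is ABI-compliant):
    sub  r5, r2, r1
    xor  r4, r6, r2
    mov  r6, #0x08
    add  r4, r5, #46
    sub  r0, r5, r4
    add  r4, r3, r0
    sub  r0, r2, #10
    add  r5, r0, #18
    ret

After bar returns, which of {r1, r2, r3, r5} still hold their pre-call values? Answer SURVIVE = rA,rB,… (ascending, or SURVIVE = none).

prologue: push r6 -> mem[0x90]=0x9e, sp=0x90
body[0] sub  r5, r2, r1 -> r5=0x15
body[1] xor  r4, r6, r2 -> r4=0x63
body[2] mov  r6, #0x08 -> r6=0x08
body[3] add  r4, r5, #46 -> r4=0x43
body[4] sub  r0, r5, r4 -> r0=0xd2
body[5] add  r4, r3, r0 -> r4=0xe3
body[6] sub  r0, r2, #10 -> r0=0xf3
body[7] add  r5, r0, #18 -> r5=0x05
epilogue: pop r6=0x9e, sp=0x91
r1: caller-saved, written=False
r2: callee-saved, written=False
r3: caller-saved, written=False
r5: caller-saved, written=True

SURVIVE = r1,r2,r3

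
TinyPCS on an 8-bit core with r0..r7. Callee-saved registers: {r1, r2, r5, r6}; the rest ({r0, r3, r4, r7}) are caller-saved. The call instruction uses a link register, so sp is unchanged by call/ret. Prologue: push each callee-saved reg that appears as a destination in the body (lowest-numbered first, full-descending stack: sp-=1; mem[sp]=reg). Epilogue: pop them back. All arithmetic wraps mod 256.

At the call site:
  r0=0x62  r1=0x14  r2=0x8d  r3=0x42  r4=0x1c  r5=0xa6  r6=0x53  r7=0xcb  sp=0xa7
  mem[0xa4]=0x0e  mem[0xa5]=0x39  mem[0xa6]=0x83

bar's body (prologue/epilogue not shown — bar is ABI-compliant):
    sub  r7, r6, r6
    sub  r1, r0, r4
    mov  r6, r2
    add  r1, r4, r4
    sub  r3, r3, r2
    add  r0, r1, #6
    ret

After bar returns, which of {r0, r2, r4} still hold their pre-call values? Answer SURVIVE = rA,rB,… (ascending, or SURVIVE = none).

SURVIVE = r2,r4

prologue: push r1 -> mem[0xa6]=0x14, sp=0xa6
prologue: push r6 -> mem[0xa5]=0x53, sp=0xa5
body[0] sub  r7, r6, r6 -> r7=0x00
body[1] sub  r1, r0, r4 -> r1=0x46
body[2] mov  r6, r2 -> r6=0x8d
body[3] add  r1, r4, r4 -> r1=0x38
body[4] sub  r3, r3, r2 -> r3=0xb5
body[5] add  r0, r1, #6 -> r0=0x3e
epilogue: pop r6=0x53, sp=0xa6
epilogue: pop r1=0x14, sp=0xa7
r0: caller-saved, written=True
r2: callee-saved, written=False
r4: caller-saved, written=False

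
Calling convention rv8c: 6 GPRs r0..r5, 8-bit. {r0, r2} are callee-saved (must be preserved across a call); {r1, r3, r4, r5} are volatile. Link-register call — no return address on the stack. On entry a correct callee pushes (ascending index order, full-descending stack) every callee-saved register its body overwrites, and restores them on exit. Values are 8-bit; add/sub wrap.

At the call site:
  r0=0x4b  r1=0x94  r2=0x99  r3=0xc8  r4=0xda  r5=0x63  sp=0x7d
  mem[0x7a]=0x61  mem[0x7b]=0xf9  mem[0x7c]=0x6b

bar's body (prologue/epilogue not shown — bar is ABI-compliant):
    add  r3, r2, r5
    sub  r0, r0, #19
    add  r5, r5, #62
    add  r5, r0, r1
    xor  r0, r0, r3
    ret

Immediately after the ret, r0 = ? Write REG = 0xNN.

REG = 0x4b

prologue: push r0 → mem[0x7c]=0x4b, sp=0x7c
body[0] add  r3, r2, r5 → r3=0xfc
body[1] sub  r0, r0, #19 → r0=0x38
body[2] add  r5, r5, #62 → r5=0xa1
body[3] add  r5, r0, r1 → r5=0xcc
body[4] xor  r0, r0, r3 → r0=0xc4
epilogue: pop r0=0x4b, sp=0x7d
r0 is callee-saved → restored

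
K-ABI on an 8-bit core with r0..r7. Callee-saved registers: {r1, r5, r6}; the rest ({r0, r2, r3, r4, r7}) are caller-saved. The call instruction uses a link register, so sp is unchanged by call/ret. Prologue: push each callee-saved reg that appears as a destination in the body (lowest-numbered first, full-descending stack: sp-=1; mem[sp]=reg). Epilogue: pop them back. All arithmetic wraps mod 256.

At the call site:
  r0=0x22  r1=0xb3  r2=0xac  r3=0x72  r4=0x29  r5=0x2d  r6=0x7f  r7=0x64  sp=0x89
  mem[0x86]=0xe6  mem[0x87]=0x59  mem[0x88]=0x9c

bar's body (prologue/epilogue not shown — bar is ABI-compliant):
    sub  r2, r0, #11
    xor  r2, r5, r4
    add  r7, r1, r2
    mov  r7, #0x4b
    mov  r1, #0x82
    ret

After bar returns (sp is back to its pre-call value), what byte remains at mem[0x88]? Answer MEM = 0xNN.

MEM = 0xb3

prologue: push r1 -> mem[0x88]=0xb3, sp=0x88
body[0] sub  r2, r0, #11 -> r2=0x17
body[1] xor  r2, r5, r4 -> r2=0x04
body[2] add  r7, r1, r2 -> r7=0xb7
body[3] mov  r7, #0x4b -> r7=0x4b
body[4] mov  r1, #0x82 -> r1=0x82
epilogue: pop r1=0xb3, sp=0x89
prologue pushed ['r1'] at ['0x88']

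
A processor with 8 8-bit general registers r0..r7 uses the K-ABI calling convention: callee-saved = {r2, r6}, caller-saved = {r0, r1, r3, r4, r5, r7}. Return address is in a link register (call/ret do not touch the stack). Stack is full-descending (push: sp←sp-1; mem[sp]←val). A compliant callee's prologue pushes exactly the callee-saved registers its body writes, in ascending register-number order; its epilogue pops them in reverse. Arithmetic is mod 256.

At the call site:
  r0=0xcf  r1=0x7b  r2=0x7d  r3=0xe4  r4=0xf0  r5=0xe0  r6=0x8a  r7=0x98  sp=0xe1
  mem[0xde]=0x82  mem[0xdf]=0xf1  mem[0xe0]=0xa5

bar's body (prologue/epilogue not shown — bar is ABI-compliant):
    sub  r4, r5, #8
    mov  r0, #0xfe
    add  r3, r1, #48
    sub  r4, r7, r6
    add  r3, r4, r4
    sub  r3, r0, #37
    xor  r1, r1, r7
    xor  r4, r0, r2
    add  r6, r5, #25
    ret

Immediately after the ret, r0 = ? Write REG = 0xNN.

prologue: push r6 -> mem[0xe0]=0x8a, sp=0xe0
body[0] sub  r4, r5, #8 -> r4=0xd8
body[1] mov  r0, #0xfe -> r0=0xfe
body[2] add  r3, r1, #48 -> r3=0xab
body[3] sub  r4, r7, r6 -> r4=0x0e
body[4] add  r3, r4, r4 -> r3=0x1c
body[5] sub  r3, r0, #37 -> r3=0xd9
body[6] xor  r1, r1, r7 -> r1=0xe3
body[7] xor  r4, r0, r2 -> r4=0x83
body[8] add  r6, r5, #25 -> r6=0xf9
epilogue: pop r6=0x8a, sp=0xe1
r0 is caller-saved -> body value

REG = 0xfe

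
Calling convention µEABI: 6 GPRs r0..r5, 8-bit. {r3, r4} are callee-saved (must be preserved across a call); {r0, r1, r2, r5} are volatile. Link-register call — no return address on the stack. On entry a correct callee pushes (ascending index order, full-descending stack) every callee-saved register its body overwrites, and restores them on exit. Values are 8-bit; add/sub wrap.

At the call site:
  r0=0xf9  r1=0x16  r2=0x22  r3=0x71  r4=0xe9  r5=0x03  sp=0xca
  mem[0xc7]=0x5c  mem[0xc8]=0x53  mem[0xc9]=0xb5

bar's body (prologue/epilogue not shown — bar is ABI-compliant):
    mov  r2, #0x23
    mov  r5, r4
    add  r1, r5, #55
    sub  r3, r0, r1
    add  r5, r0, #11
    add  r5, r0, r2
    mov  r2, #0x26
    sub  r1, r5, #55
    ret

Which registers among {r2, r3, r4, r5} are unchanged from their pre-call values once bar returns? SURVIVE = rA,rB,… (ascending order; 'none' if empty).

SURVIVE = r3,r4

prologue: push r3 → mem[0xc9]=0x71, sp=0xc9
body[0] mov  r2, #0x23 → r2=0x23
body[1] mov  r5, r4 → r5=0xe9
body[2] add  r1, r5, #55 → r1=0x20
body[3] sub  r3, r0, r1 → r3=0xd9
body[4] add  r5, r0, #11 → r5=0x04
body[5] add  r5, r0, r2 → r5=0x1c
body[6] mov  r2, #0x26 → r2=0x26
body[7] sub  r1, r5, #55 → r1=0xe5
epilogue: pop r3=0x71, sp=0xca
r2: caller-saved, written=True
r3: callee-saved, written=True
r4: callee-saved, written=False
r5: caller-saved, written=True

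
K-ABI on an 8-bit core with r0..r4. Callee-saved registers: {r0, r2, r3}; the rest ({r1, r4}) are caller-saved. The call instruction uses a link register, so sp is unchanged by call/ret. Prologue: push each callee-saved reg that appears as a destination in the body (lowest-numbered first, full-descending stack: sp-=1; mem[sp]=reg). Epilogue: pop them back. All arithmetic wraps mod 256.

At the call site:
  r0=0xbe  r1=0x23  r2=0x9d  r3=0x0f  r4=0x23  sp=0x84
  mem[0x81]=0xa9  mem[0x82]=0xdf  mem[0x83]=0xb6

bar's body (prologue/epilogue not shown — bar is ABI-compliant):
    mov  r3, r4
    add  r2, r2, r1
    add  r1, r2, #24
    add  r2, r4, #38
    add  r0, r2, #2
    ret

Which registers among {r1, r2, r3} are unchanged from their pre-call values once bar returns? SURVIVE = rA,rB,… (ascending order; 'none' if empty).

SURVIVE = r2,r3

prologue: push r0 → mem[0x83]=0xbe, sp=0x83
prologue: push r2 → mem[0x82]=0x9d, sp=0x82
prologue: push r3 → mem[0x81]=0x0f, sp=0x81
body[0] mov  r3, r4 → r3=0x23
body[1] add  r2, r2, r1 → r2=0xc0
body[2] add  r1, r2, #24 → r1=0xd8
body[3] add  r2, r4, #38 → r2=0x49
body[4] add  r0, r2, #2 → r0=0x4b
epilogue: pop r3=0x0f, sp=0x82
epilogue: pop r2=0x9d, sp=0x83
epilogue: pop r0=0xbe, sp=0x84
r1: caller-saved, written=True
r2: callee-saved, written=True
r3: callee-saved, written=True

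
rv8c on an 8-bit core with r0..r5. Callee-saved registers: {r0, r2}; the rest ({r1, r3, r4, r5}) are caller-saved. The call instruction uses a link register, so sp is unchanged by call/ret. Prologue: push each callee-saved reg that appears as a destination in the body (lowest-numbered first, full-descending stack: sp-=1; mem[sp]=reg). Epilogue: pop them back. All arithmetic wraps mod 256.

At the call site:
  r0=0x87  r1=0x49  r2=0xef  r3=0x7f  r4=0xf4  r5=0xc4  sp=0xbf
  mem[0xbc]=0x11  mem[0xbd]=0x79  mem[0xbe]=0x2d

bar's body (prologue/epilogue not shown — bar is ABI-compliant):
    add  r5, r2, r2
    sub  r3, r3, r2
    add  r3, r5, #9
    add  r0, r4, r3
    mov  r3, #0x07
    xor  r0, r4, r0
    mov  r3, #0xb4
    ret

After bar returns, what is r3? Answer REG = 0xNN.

REG = 0xb4

prologue: push r0 → mem[0xbe]=0x87, sp=0xbe
body[0] add  r5, r2, r2 → r5=0xde
body[1] sub  r3, r3, r2 → r3=0x90
body[2] add  r3, r5, #9 → r3=0xe7
body[3] add  r0, r4, r3 → r0=0xdb
body[4] mov  r3, #0x07 → r3=0x07
body[5] xor  r0, r4, r0 → r0=0x2f
body[6] mov  r3, #0xb4 → r3=0xb4
epilogue: pop r0=0x87, sp=0xbf
r3 is caller-saved → body value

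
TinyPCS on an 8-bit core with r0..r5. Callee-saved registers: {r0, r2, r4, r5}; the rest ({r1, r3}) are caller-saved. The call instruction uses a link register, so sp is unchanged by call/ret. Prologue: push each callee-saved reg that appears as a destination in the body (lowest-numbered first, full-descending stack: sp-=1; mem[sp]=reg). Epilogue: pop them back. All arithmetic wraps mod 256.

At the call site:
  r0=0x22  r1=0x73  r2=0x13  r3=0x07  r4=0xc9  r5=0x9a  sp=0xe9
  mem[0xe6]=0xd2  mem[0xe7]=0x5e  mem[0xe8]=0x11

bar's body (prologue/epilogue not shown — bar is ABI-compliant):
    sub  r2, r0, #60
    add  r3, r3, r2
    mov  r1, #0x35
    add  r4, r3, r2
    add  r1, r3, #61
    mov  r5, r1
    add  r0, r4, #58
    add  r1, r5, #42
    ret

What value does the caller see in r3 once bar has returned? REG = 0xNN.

REG = 0xed

prologue: push r0 -> mem[0xe8]=0x22, sp=0xe8
prologue: push r2 -> mem[0xe7]=0x13, sp=0xe7
prologue: push r4 -> mem[0xe6]=0xc9, sp=0xe6
prologue: push r5 -> mem[0xe5]=0x9a, sp=0xe5
body[0] sub  r2, r0, #60 -> r2=0xe6
body[1] add  r3, r3, r2 -> r3=0xed
body[2] mov  r1, #0x35 -> r1=0x35
body[3] add  r4, r3, r2 -> r4=0xd3
body[4] add  r1, r3, #61 -> r1=0x2a
body[5] mov  r5, r1 -> r5=0x2a
body[6] add  r0, r4, #58 -> r0=0x0d
body[7] add  r1, r5, #42 -> r1=0x54
epilogue: pop r5=0x9a, sp=0xe6
epilogue: pop r4=0xc9, sp=0xe7
epilogue: pop r2=0x13, sp=0xe8
epilogue: pop r0=0x22, sp=0xe9
r3 is caller-saved -> body value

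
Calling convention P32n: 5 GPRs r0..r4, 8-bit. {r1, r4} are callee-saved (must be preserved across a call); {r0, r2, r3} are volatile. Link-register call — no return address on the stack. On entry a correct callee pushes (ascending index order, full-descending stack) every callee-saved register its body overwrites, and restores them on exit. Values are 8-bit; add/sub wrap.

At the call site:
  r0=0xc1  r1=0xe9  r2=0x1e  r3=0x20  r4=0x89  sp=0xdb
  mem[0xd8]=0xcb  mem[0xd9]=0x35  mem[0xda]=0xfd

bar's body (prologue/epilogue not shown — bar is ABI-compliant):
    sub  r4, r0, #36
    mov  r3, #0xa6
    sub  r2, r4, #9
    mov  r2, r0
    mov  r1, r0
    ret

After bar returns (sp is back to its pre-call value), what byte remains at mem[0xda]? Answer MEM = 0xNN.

MEM = 0xe9

prologue: push r1 → mem[0xda]=0xe9, sp=0xda
prologue: push r4 → mem[0xd9]=0x89, sp=0xd9
body[0] sub  r4, r0, #36 → r4=0x9d
body[1] mov  r3, #0xa6 → r3=0xa6
body[2] sub  r2, r4, #9 → r2=0x94
body[3] mov  r2, r0 → r2=0xc1
body[4] mov  r1, r0 → r1=0xc1
epilogue: pop r4=0x89, sp=0xda
epilogue: pop r1=0xe9, sp=0xdb
prologue pushed ['r1', 'r4'] at ['0xda', '0xd9']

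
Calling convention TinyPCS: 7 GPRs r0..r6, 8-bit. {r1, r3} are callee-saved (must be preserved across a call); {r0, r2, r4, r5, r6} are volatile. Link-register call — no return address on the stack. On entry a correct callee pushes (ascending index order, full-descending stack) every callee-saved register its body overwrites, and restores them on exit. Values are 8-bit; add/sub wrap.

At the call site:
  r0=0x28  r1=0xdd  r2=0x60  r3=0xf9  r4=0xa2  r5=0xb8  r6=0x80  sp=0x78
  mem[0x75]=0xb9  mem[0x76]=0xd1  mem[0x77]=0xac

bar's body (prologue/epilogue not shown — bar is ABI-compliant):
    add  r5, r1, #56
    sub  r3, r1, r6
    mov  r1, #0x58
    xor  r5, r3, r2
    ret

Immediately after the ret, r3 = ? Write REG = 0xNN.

REG = 0xf9

prologue: push r1 → mem[0x77]=0xdd, sp=0x77
prologue: push r3 → mem[0x76]=0xf9, sp=0x76
body[0] add  r5, r1, #56 → r5=0x15
body[1] sub  r3, r1, r6 → r3=0x5d
body[2] mov  r1, #0x58 → r1=0x58
body[3] xor  r5, r3, r2 → r5=0x3d
epilogue: pop r3=0xf9, sp=0x77
epilogue: pop r1=0xdd, sp=0x78
r3 is callee-saved → restored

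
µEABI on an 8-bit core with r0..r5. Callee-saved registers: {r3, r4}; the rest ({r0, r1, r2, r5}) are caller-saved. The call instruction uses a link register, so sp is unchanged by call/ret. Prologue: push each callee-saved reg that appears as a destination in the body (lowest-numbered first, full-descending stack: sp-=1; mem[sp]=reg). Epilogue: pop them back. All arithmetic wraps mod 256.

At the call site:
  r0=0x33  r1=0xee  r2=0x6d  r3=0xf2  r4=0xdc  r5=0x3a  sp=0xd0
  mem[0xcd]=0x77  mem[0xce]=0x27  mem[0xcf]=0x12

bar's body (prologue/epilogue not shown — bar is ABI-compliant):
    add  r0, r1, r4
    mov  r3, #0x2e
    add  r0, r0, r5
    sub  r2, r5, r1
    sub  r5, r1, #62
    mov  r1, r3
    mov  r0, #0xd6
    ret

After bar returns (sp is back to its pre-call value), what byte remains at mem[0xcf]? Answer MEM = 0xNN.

prologue: push r3 → mem[0xcf]=0xf2, sp=0xcf
body[0] add  r0, r1, r4 → r0=0xca
body[1] mov  r3, #0x2e → r3=0x2e
body[2] add  r0, r0, r5 → r0=0x04
body[3] sub  r2, r5, r1 → r2=0x4c
body[4] sub  r5, r1, #62 → r5=0xb0
body[5] mov  r1, r3 → r1=0x2e
body[6] mov  r0, #0xd6 → r0=0xd6
epilogue: pop r3=0xf2, sp=0xd0
prologue pushed ['r3'] at ['0xcf']

MEM = 0xf2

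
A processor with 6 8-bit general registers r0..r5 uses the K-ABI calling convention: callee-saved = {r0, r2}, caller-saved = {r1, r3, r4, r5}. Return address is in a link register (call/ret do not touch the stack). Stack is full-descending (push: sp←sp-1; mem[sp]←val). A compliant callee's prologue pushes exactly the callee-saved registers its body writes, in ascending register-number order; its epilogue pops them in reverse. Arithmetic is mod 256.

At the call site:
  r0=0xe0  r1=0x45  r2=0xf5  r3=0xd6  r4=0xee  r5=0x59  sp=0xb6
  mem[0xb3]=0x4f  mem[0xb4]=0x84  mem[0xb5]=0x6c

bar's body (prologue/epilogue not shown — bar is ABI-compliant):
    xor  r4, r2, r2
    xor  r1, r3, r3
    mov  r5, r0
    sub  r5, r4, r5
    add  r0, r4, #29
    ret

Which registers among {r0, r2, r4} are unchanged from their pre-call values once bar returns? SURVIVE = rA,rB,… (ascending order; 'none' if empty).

SURVIVE = r0,r2

prologue: push r0 -> mem[0xb5]=0xe0, sp=0xb5
body[0] xor  r4, r2, r2 -> r4=0x00
body[1] xor  r1, r3, r3 -> r1=0x00
body[2] mov  r5, r0 -> r5=0xe0
body[3] sub  r5, r4, r5 -> r5=0x20
body[4] add  r0, r4, #29 -> r0=0x1d
epilogue: pop r0=0xe0, sp=0xb6
r0: callee-saved, written=True
r2: callee-saved, written=False
r4: caller-saved, written=True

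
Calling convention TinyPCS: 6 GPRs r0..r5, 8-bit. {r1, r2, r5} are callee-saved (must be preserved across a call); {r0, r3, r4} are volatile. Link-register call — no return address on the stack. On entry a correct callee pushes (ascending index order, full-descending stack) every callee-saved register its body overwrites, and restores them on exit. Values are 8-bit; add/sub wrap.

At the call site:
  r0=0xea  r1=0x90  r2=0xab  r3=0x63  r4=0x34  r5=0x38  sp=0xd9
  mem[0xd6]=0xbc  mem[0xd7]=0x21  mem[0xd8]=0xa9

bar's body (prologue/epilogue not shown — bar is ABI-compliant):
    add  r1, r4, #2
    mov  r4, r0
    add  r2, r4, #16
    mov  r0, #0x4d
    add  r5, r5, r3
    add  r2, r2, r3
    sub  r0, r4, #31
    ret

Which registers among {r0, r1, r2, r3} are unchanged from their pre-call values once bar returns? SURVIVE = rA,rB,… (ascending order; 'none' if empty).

SURVIVE = r1,r2,r3

prologue: push r1 → mem[0xd8]=0x90, sp=0xd8
prologue: push r2 → mem[0xd7]=0xab, sp=0xd7
prologue: push r5 → mem[0xd6]=0x38, sp=0xd6
body[0] add  r1, r4, #2 → r1=0x36
body[1] mov  r4, r0 → r4=0xea
body[2] add  r2, r4, #16 → r2=0xfa
body[3] mov  r0, #0x4d → r0=0x4d
body[4] add  r5, r5, r3 → r5=0x9b
body[5] add  r2, r2, r3 → r2=0x5d
body[6] sub  r0, r4, #31 → r0=0xcb
epilogue: pop r5=0x38, sp=0xd7
epilogue: pop r2=0xab, sp=0xd8
epilogue: pop r1=0x90, sp=0xd9
r0: caller-saved, written=True
r1: callee-saved, written=True
r2: callee-saved, written=True
r3: caller-saved, written=False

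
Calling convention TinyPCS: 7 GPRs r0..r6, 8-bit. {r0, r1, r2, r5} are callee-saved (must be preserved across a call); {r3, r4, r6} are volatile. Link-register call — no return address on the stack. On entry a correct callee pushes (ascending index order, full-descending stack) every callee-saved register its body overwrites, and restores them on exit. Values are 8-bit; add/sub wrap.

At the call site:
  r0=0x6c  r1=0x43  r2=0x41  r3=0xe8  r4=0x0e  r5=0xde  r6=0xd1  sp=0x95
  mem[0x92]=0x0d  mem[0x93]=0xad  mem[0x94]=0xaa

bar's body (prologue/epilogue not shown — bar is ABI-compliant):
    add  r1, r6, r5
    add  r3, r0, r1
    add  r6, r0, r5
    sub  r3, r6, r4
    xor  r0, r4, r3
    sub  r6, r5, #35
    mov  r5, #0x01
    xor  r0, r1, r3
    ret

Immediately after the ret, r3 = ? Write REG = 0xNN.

REG = 0x3c

prologue: push r0 -> mem[0x94]=0x6c, sp=0x94
prologue: push r1 -> mem[0x93]=0x43, sp=0x93
prologue: push r5 -> mem[0x92]=0xde, sp=0x92
body[0] add  r1, r6, r5 -> r1=0xaf
body[1] add  r3, r0, r1 -> r3=0x1b
body[2] add  r6, r0, r5 -> r6=0x4a
body[3] sub  r3, r6, r4 -> r3=0x3c
body[4] xor  r0, r4, r3 -> r0=0x32
body[5] sub  r6, r5, #35 -> r6=0xbb
body[6] mov  r5, #0x01 -> r5=0x01
body[7] xor  r0, r1, r3 -> r0=0x93
epilogue: pop r5=0xde, sp=0x93
epilogue: pop r1=0x43, sp=0x94
epilogue: pop r0=0x6c, sp=0x95
r3 is caller-saved -> body value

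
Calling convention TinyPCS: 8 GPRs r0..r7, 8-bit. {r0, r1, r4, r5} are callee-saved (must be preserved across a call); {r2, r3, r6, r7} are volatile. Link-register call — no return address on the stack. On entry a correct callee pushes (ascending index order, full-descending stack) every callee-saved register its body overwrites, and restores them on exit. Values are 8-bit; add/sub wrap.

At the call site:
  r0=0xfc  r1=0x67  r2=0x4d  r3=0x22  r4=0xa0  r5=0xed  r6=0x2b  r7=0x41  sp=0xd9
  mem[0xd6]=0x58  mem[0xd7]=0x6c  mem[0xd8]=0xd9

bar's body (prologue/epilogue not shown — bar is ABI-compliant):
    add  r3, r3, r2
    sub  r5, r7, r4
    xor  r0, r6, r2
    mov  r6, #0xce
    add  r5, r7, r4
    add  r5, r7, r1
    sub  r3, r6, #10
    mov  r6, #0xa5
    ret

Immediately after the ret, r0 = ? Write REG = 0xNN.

prologue: push r0 → mem[0xd8]=0xfc, sp=0xd8
prologue: push r5 → mem[0xd7]=0xed, sp=0xd7
body[0] add  r3, r3, r2 → r3=0x6f
body[1] sub  r5, r7, r4 → r5=0xa1
body[2] xor  r0, r6, r2 → r0=0x66
body[3] mov  r6, #0xce → r6=0xce
body[4] add  r5, r7, r4 → r5=0xe1
body[5] add  r5, r7, r1 → r5=0xa8
body[6] sub  r3, r6, #10 → r3=0xc4
body[7] mov  r6, #0xa5 → r6=0xa5
epilogue: pop r5=0xed, sp=0xd8
epilogue: pop r0=0xfc, sp=0xd9
r0 is callee-saved → restored

REG = 0xfc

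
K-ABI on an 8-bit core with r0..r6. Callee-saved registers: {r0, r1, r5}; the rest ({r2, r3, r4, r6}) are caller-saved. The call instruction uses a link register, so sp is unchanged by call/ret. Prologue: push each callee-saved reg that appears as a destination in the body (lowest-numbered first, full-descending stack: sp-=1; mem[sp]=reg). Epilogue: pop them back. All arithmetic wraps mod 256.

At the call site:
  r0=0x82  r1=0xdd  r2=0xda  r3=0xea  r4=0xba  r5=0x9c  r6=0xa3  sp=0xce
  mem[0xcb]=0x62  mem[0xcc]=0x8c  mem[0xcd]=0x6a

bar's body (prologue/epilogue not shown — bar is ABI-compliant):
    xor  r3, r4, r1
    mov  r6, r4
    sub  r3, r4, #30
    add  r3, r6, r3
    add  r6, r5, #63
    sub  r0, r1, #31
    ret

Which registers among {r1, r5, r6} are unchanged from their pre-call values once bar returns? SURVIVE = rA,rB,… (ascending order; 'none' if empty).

prologue: push r0 → mem[0xcd]=0x82, sp=0xcd
body[0] xor  r3, r4, r1 → r3=0x67
body[1] mov  r6, r4 → r6=0xba
body[2] sub  r3, r4, #30 → r3=0x9c
body[3] add  r3, r6, r3 → r3=0x56
body[4] add  r6, r5, #63 → r6=0xdb
body[5] sub  r0, r1, #31 → r0=0xbe
epilogue: pop r0=0x82, sp=0xce
r1: callee-saved, written=False
r5: callee-saved, written=False
r6: caller-saved, written=True

SURVIVE = r1,r5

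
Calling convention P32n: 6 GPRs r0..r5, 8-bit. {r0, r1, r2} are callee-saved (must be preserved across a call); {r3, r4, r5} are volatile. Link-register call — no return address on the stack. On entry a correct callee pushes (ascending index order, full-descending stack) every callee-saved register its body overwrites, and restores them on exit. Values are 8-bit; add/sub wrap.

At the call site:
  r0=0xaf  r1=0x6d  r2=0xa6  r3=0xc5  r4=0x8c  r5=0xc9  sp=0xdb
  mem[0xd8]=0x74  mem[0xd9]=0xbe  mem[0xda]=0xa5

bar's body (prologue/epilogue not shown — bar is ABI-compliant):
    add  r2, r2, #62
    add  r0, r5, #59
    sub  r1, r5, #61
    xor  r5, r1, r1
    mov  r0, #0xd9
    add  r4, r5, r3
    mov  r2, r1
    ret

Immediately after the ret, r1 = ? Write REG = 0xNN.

REG = 0x6d

prologue: push r0 -> mem[0xda]=0xaf, sp=0xda
prologue: push r1 -> mem[0xd9]=0x6d, sp=0xd9
prologue: push r2 -> mem[0xd8]=0xa6, sp=0xd8
body[0] add  r2, r2, #62 -> r2=0xe4
body[1] add  r0, r5, #59 -> r0=0x04
body[2] sub  r1, r5, #61 -> r1=0x8c
body[3] xor  r5, r1, r1 -> r5=0x00
body[4] mov  r0, #0xd9 -> r0=0xd9
body[5] add  r4, r5, r3 -> r4=0xc5
body[6] mov  r2, r1 -> r2=0x8c
epilogue: pop r2=0xa6, sp=0xd9
epilogue: pop r1=0x6d, sp=0xda
epilogue: pop r0=0xaf, sp=0xdb
r1 is callee-saved -> restored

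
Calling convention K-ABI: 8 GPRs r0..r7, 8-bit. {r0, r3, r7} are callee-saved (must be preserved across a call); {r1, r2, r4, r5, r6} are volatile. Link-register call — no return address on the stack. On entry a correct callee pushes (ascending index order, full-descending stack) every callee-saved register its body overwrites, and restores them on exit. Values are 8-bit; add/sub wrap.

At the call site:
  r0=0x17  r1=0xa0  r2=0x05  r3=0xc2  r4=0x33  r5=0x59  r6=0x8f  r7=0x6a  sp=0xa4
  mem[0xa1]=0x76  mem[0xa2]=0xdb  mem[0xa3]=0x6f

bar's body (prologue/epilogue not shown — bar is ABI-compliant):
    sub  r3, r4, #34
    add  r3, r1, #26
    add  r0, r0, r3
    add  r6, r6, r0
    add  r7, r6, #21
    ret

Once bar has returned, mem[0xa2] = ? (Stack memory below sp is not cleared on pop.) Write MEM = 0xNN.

prologue: push r0 -> mem[0xa3]=0x17, sp=0xa3
prologue: push r3 -> mem[0xa2]=0xc2, sp=0xa2
prologue: push r7 -> mem[0xa1]=0x6a, sp=0xa1
body[0] sub  r3, r4, #34 -> r3=0x11
body[1] add  r3, r1, #26 -> r3=0xba
body[2] add  r0, r0, r3 -> r0=0xd1
body[3] add  r6, r6, r0 -> r6=0x60
body[4] add  r7, r6, #21 -> r7=0x75
epilogue: pop r7=0x6a, sp=0xa2
epilogue: pop r3=0xc2, sp=0xa3
epilogue: pop r0=0x17, sp=0xa4
prologue pushed ['r0', 'r3', 'r7'] at ['0xa3', '0xa2', '0xa1']

MEM = 0xc2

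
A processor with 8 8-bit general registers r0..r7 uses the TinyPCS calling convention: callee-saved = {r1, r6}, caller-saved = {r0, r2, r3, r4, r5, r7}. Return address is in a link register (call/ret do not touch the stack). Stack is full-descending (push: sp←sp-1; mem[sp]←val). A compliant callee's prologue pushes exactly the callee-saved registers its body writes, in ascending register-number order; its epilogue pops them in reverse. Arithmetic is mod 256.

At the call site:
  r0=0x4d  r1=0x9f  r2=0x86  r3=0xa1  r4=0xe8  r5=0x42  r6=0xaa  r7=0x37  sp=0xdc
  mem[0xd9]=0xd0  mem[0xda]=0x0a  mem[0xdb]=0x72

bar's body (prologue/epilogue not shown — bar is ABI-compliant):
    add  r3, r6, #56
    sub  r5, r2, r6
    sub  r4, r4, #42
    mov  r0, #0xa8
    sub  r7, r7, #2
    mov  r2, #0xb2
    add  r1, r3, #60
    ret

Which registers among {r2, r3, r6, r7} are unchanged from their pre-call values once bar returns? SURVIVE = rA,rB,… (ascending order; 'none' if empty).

SURVIVE = r6

prologue: push r1 → mem[0xdb]=0x9f, sp=0xdb
body[0] add  r3, r6, #56 → r3=0xe2
body[1] sub  r5, r2, r6 → r5=0xdc
body[2] sub  r4, r4, #42 → r4=0xbe
body[3] mov  r0, #0xa8 → r0=0xa8
body[4] sub  r7, r7, #2 → r7=0x35
body[5] mov  r2, #0xb2 → r2=0xb2
body[6] add  r1, r3, #60 → r1=0x1e
epilogue: pop r1=0x9f, sp=0xdc
r2: caller-saved, written=True
r3: caller-saved, written=True
r6: callee-saved, written=False
r7: caller-saved, written=True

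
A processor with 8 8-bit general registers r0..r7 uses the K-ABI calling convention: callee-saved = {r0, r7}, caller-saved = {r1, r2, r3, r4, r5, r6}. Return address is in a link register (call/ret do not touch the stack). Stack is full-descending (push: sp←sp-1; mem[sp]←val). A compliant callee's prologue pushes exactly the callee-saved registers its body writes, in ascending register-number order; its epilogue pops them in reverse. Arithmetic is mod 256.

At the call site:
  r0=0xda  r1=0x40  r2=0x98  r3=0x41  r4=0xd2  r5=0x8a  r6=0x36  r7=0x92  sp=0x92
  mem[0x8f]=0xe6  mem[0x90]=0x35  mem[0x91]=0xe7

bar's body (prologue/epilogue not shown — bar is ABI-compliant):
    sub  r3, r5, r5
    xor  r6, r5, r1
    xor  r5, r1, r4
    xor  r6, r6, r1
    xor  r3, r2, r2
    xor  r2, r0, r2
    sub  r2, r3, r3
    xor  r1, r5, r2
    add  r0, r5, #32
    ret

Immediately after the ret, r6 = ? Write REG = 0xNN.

prologue: push r0 -> mem[0x91]=0xda, sp=0x91
body[0] sub  r3, r5, r5 -> r3=0x00
body[1] xor  r6, r5, r1 -> r6=0xca
body[2] xor  r5, r1, r4 -> r5=0x92
body[3] xor  r6, r6, r1 -> r6=0x8a
body[4] xor  r3, r2, r2 -> r3=0x00
body[5] xor  r2, r0, r2 -> r2=0x42
body[6] sub  r2, r3, r3 -> r2=0x00
body[7] xor  r1, r5, r2 -> r1=0x92
body[8] add  r0, r5, #32 -> r0=0xb2
epilogue: pop r0=0xda, sp=0x92
r6 is caller-saved -> body value

REG = 0x8a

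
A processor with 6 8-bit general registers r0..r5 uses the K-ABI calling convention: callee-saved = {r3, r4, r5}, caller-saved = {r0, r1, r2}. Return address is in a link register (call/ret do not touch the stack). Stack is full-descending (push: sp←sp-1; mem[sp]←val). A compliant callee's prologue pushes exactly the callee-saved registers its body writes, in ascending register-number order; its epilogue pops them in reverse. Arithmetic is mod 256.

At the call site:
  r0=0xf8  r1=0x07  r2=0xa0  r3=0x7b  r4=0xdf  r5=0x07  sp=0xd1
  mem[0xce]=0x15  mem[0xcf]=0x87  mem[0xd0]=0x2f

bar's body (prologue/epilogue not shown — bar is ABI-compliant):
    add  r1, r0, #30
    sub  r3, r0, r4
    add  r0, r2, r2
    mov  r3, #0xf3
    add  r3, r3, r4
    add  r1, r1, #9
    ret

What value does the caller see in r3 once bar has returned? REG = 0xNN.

prologue: push r3 → mem[0xd0]=0x7b, sp=0xd0
body[0] add  r1, r0, #30 → r1=0x16
body[1] sub  r3, r0, r4 → r3=0x19
body[2] add  r0, r2, r2 → r0=0x40
body[3] mov  r3, #0xf3 → r3=0xf3
body[4] add  r3, r3, r4 → r3=0xd2
body[5] add  r1, r1, #9 → r1=0x1f
epilogue: pop r3=0x7b, sp=0xd1
r3 is callee-saved → restored

REG = 0x7b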